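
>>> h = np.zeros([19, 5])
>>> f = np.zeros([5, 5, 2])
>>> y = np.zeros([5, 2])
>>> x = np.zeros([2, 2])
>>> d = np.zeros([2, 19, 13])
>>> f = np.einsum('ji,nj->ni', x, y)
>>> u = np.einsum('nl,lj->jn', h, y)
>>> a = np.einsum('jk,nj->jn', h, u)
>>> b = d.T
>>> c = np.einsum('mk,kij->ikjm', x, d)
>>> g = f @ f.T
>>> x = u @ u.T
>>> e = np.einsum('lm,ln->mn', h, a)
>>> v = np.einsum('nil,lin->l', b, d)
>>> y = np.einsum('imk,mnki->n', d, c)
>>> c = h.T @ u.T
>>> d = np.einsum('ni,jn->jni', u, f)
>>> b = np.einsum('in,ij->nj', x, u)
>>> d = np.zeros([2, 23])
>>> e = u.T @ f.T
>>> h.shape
(19, 5)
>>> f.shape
(5, 2)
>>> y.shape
(2,)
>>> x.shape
(2, 2)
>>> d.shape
(2, 23)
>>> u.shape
(2, 19)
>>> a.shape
(19, 2)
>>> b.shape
(2, 19)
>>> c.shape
(5, 2)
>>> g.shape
(5, 5)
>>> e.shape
(19, 5)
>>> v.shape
(2,)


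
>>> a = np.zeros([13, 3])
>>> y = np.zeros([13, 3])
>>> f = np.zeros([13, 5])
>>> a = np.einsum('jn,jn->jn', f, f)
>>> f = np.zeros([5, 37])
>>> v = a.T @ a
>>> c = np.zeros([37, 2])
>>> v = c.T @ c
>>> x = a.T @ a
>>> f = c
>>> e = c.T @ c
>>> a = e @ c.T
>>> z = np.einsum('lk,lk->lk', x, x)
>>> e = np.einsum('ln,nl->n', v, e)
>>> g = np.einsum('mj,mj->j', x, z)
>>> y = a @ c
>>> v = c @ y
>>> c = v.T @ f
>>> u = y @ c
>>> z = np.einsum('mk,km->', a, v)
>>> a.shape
(2, 37)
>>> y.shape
(2, 2)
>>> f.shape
(37, 2)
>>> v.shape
(37, 2)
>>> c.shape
(2, 2)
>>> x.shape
(5, 5)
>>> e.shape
(2,)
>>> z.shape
()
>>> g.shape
(5,)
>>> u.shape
(2, 2)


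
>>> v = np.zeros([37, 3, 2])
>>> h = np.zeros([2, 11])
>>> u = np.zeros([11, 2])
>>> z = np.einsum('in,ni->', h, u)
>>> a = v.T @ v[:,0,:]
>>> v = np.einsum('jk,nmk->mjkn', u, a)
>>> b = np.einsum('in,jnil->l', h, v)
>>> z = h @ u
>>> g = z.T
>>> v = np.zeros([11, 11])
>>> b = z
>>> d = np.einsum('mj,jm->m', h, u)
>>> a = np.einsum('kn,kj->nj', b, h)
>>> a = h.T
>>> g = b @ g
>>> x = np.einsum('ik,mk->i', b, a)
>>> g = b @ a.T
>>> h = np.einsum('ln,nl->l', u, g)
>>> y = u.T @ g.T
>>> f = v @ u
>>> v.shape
(11, 11)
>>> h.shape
(11,)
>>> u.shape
(11, 2)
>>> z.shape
(2, 2)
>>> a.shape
(11, 2)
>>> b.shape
(2, 2)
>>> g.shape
(2, 11)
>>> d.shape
(2,)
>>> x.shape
(2,)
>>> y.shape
(2, 2)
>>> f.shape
(11, 2)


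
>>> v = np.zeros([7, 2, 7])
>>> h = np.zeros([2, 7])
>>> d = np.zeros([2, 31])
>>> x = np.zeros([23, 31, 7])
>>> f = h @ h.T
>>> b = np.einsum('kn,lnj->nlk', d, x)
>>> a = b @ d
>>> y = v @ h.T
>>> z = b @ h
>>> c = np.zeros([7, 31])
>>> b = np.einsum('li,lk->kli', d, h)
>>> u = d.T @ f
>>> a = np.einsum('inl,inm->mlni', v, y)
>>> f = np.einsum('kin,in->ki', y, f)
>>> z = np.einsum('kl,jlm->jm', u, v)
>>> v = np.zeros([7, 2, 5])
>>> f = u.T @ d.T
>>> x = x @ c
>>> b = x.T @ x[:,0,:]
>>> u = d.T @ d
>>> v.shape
(7, 2, 5)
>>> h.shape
(2, 7)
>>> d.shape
(2, 31)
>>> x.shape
(23, 31, 31)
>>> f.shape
(2, 2)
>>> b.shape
(31, 31, 31)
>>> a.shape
(2, 7, 2, 7)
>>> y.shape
(7, 2, 2)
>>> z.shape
(7, 7)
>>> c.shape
(7, 31)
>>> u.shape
(31, 31)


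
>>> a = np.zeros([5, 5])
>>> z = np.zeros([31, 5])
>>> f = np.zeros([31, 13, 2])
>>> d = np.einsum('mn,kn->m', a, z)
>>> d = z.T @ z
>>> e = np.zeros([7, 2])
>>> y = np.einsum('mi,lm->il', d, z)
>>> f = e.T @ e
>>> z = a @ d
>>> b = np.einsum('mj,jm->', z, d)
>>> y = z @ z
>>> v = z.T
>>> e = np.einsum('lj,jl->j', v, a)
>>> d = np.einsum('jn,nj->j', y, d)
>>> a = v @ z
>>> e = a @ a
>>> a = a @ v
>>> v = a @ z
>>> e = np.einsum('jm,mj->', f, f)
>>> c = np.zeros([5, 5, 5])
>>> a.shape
(5, 5)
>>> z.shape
(5, 5)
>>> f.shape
(2, 2)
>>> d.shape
(5,)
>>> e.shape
()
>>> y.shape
(5, 5)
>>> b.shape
()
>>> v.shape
(5, 5)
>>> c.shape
(5, 5, 5)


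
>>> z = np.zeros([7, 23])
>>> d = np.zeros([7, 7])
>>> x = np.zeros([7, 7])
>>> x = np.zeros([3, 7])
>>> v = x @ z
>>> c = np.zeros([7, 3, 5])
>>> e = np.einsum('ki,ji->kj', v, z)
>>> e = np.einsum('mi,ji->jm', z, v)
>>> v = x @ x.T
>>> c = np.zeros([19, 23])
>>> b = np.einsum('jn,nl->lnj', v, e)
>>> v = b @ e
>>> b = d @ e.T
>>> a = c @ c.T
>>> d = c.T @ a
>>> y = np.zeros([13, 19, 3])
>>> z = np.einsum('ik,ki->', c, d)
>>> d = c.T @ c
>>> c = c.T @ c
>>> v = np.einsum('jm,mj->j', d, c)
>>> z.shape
()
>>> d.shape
(23, 23)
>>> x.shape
(3, 7)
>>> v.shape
(23,)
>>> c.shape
(23, 23)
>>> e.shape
(3, 7)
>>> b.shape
(7, 3)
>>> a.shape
(19, 19)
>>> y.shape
(13, 19, 3)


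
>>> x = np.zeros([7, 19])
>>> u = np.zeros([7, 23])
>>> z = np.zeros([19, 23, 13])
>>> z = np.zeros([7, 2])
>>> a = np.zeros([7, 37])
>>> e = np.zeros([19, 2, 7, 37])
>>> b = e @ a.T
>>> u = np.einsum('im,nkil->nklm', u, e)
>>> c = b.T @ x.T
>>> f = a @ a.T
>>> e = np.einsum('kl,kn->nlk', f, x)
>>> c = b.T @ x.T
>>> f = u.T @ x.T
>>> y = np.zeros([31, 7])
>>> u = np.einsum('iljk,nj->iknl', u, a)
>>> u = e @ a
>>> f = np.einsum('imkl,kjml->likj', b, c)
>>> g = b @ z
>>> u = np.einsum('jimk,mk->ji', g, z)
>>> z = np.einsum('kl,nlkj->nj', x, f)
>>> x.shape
(7, 19)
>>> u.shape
(19, 2)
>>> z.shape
(7, 7)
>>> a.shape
(7, 37)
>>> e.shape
(19, 7, 7)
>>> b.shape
(19, 2, 7, 7)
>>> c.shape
(7, 7, 2, 7)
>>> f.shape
(7, 19, 7, 7)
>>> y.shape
(31, 7)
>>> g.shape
(19, 2, 7, 2)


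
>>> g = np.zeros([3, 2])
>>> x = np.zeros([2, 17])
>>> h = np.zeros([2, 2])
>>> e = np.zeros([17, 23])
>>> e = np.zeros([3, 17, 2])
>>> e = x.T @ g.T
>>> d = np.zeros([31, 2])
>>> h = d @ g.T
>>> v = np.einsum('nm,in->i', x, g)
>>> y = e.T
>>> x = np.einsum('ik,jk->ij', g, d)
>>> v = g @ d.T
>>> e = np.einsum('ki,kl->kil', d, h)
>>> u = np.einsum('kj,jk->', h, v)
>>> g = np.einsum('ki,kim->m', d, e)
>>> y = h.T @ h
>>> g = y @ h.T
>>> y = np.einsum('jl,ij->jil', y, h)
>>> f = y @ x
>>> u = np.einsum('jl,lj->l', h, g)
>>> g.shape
(3, 31)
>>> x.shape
(3, 31)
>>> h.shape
(31, 3)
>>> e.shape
(31, 2, 3)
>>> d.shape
(31, 2)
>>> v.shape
(3, 31)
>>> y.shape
(3, 31, 3)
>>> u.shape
(3,)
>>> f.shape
(3, 31, 31)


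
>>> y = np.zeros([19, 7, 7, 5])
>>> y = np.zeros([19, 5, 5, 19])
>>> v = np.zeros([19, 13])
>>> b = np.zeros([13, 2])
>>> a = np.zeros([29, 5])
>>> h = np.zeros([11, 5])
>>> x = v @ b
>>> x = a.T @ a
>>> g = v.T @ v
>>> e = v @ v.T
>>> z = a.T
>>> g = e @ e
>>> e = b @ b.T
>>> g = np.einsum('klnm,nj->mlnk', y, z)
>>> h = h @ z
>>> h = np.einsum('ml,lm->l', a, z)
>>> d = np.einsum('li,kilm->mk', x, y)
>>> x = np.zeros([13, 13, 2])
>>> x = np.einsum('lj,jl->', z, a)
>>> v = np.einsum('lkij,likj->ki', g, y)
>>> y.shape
(19, 5, 5, 19)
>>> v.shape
(5, 5)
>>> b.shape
(13, 2)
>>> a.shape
(29, 5)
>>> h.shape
(5,)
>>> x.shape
()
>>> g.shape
(19, 5, 5, 19)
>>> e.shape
(13, 13)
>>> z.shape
(5, 29)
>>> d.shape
(19, 19)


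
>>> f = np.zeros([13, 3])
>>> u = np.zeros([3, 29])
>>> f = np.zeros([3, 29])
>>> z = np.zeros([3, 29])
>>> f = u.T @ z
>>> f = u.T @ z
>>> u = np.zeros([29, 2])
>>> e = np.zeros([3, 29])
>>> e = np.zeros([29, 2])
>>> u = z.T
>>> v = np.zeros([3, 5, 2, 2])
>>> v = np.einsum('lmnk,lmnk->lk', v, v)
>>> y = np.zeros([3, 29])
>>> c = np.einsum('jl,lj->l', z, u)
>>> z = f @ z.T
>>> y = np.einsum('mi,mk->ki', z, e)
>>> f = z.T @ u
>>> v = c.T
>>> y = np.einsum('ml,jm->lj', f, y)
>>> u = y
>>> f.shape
(3, 3)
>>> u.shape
(3, 2)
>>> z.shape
(29, 3)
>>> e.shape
(29, 2)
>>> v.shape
(29,)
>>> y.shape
(3, 2)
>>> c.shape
(29,)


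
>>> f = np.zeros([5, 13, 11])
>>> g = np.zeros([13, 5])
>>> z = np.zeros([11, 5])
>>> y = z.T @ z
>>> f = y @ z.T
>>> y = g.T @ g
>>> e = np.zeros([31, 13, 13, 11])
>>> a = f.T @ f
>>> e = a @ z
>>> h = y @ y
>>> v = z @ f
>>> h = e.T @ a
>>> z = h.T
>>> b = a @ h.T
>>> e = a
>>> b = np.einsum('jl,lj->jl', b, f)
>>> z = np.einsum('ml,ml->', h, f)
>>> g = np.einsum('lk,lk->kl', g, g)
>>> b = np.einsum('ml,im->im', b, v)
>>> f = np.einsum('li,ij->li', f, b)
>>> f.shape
(5, 11)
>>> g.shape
(5, 13)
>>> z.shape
()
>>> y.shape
(5, 5)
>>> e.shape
(11, 11)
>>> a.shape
(11, 11)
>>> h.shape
(5, 11)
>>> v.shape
(11, 11)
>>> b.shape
(11, 11)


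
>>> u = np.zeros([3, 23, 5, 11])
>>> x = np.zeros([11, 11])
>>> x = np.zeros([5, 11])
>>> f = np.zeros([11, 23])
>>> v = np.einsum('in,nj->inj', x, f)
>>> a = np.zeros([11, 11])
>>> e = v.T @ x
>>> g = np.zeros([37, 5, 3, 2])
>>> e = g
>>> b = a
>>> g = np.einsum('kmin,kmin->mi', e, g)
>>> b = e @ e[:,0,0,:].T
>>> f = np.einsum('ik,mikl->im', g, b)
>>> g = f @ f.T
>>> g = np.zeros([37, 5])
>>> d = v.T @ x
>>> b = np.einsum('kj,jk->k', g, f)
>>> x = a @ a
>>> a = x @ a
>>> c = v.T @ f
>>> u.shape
(3, 23, 5, 11)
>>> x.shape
(11, 11)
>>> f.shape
(5, 37)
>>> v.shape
(5, 11, 23)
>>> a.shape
(11, 11)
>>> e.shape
(37, 5, 3, 2)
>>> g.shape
(37, 5)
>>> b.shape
(37,)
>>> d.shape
(23, 11, 11)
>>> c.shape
(23, 11, 37)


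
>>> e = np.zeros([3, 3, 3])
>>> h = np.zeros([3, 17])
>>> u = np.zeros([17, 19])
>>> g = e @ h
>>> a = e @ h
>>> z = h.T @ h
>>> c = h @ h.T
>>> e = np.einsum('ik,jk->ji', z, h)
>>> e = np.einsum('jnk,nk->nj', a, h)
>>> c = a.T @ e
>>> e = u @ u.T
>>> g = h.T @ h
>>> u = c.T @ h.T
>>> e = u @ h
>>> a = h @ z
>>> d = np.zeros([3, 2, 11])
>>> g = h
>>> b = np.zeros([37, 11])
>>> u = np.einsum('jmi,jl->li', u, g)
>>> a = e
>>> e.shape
(3, 3, 17)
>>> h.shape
(3, 17)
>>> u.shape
(17, 3)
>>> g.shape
(3, 17)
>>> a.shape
(3, 3, 17)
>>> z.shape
(17, 17)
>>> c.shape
(17, 3, 3)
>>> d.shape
(3, 2, 11)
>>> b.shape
(37, 11)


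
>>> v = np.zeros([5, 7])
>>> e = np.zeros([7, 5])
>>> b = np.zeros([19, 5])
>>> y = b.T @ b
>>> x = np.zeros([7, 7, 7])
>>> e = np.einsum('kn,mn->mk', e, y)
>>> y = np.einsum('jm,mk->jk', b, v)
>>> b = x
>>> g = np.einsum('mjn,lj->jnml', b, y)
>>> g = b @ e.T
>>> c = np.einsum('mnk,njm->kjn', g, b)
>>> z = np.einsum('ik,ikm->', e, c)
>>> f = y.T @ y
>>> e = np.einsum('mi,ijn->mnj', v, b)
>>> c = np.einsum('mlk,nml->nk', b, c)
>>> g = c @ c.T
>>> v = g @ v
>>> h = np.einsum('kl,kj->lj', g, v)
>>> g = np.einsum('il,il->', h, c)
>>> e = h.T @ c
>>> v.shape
(5, 7)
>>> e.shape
(7, 7)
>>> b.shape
(7, 7, 7)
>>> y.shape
(19, 7)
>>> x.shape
(7, 7, 7)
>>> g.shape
()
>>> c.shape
(5, 7)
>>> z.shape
()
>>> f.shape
(7, 7)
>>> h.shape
(5, 7)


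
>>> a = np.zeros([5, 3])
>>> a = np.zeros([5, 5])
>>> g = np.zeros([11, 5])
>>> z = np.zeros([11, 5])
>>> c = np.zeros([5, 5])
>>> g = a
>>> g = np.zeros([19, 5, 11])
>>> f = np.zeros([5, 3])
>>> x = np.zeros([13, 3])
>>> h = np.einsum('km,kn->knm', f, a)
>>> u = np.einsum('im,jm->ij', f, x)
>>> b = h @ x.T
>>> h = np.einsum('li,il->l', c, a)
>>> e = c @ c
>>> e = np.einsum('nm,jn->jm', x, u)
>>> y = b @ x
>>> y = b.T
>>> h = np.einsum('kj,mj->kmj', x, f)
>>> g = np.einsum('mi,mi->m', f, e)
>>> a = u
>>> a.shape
(5, 13)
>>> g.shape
(5,)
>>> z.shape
(11, 5)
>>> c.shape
(5, 5)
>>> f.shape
(5, 3)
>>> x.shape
(13, 3)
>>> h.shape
(13, 5, 3)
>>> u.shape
(5, 13)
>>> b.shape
(5, 5, 13)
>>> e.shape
(5, 3)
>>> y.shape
(13, 5, 5)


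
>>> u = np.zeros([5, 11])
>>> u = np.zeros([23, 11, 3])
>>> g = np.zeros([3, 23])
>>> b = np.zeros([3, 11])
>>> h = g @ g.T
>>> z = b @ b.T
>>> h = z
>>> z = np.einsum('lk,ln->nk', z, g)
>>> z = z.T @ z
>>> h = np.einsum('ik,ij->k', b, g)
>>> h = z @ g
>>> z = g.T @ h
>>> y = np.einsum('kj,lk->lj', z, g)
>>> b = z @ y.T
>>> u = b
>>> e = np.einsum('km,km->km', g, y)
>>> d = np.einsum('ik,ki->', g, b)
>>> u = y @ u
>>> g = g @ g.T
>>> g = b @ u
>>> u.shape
(3, 3)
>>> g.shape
(23, 3)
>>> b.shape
(23, 3)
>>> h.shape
(3, 23)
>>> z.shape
(23, 23)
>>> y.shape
(3, 23)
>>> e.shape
(3, 23)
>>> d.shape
()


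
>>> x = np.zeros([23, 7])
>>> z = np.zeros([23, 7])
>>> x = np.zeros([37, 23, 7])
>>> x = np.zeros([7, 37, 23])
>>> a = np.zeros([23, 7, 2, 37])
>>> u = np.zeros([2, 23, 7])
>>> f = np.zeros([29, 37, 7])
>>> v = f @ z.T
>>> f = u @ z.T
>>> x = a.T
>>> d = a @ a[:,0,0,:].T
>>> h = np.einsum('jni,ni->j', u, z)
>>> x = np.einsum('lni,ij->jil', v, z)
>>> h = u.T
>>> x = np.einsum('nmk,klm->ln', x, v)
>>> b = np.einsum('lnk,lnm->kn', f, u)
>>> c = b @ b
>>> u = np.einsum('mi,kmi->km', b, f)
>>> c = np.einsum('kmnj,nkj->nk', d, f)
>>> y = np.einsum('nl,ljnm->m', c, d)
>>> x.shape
(37, 7)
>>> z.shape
(23, 7)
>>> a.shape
(23, 7, 2, 37)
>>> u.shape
(2, 23)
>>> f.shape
(2, 23, 23)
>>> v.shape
(29, 37, 23)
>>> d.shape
(23, 7, 2, 23)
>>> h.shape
(7, 23, 2)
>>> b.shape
(23, 23)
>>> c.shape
(2, 23)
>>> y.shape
(23,)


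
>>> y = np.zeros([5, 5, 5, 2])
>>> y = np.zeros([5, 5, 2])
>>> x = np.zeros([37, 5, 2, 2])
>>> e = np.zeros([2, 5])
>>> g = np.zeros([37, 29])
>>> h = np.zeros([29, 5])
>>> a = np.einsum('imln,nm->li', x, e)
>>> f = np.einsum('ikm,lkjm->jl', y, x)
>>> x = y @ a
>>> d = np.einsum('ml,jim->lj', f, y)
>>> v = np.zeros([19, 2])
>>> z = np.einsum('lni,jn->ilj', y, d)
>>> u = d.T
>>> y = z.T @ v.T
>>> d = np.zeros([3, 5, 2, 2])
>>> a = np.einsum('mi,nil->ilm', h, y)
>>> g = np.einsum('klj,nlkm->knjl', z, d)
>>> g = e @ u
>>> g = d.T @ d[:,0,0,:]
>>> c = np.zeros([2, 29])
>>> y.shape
(37, 5, 19)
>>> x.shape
(5, 5, 37)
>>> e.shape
(2, 5)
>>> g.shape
(2, 2, 5, 2)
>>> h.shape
(29, 5)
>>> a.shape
(5, 19, 29)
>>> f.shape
(2, 37)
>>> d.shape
(3, 5, 2, 2)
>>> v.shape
(19, 2)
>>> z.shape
(2, 5, 37)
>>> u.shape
(5, 37)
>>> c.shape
(2, 29)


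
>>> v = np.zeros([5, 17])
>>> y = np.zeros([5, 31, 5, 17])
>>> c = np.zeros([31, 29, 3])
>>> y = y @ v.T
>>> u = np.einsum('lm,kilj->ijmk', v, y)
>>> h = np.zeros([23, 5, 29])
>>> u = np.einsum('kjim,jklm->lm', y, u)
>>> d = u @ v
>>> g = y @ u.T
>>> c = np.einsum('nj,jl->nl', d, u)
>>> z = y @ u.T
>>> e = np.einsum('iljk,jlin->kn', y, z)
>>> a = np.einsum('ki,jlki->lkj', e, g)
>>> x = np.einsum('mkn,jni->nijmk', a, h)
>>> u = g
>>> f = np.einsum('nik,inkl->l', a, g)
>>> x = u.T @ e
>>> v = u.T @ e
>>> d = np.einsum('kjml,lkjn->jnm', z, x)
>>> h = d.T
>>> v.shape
(17, 5, 31, 17)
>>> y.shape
(5, 31, 5, 5)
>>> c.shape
(17, 5)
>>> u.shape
(5, 31, 5, 17)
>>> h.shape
(5, 17, 31)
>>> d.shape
(31, 17, 5)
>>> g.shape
(5, 31, 5, 17)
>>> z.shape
(5, 31, 5, 17)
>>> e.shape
(5, 17)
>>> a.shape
(31, 5, 5)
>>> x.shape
(17, 5, 31, 17)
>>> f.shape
(17,)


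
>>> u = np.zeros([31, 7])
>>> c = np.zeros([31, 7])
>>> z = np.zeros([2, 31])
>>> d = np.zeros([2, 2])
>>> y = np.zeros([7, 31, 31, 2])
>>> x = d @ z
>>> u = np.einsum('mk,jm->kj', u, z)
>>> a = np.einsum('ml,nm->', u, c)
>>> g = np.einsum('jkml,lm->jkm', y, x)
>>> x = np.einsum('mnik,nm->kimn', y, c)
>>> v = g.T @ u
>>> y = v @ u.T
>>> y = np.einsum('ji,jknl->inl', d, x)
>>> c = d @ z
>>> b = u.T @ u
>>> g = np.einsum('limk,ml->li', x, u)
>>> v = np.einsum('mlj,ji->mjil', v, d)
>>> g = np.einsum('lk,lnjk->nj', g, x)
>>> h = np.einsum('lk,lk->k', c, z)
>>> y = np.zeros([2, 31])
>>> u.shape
(7, 2)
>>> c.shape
(2, 31)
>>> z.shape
(2, 31)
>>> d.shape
(2, 2)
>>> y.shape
(2, 31)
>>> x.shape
(2, 31, 7, 31)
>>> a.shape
()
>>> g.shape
(31, 7)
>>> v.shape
(31, 2, 2, 31)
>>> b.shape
(2, 2)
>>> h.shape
(31,)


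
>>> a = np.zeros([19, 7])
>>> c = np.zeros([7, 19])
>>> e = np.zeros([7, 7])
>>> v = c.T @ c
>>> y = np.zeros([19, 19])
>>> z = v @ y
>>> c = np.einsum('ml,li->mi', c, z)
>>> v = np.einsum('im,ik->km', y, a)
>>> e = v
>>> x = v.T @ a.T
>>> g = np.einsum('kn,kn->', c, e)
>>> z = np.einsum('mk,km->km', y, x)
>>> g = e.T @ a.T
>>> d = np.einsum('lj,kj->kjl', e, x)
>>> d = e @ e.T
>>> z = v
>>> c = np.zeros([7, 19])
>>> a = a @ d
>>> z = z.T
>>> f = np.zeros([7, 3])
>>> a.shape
(19, 7)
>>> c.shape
(7, 19)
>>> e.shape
(7, 19)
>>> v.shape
(7, 19)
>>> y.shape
(19, 19)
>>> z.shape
(19, 7)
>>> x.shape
(19, 19)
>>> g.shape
(19, 19)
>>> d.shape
(7, 7)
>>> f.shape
(7, 3)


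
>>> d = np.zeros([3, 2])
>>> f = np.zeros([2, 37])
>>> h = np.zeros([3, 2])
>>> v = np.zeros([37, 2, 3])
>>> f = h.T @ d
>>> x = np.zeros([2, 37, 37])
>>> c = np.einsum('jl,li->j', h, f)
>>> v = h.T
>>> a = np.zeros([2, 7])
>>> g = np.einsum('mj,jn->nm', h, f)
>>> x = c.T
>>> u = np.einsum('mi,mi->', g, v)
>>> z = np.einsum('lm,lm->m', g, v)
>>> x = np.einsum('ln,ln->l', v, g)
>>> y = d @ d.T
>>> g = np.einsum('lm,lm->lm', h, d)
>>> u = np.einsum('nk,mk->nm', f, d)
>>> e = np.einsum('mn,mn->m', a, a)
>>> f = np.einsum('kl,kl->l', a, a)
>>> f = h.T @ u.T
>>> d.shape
(3, 2)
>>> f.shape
(2, 2)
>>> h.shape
(3, 2)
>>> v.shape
(2, 3)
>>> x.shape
(2,)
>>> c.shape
(3,)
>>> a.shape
(2, 7)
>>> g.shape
(3, 2)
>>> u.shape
(2, 3)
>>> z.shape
(3,)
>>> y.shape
(3, 3)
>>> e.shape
(2,)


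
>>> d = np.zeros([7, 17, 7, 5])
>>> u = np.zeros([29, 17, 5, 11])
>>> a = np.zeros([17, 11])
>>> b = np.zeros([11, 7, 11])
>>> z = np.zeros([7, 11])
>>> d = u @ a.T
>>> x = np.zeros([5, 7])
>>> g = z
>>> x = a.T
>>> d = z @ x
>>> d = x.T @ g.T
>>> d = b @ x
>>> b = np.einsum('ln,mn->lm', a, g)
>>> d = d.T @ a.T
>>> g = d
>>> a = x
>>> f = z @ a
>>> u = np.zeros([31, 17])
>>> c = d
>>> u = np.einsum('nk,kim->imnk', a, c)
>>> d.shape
(17, 7, 17)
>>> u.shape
(7, 17, 11, 17)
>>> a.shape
(11, 17)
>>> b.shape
(17, 7)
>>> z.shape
(7, 11)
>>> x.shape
(11, 17)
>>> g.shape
(17, 7, 17)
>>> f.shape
(7, 17)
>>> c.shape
(17, 7, 17)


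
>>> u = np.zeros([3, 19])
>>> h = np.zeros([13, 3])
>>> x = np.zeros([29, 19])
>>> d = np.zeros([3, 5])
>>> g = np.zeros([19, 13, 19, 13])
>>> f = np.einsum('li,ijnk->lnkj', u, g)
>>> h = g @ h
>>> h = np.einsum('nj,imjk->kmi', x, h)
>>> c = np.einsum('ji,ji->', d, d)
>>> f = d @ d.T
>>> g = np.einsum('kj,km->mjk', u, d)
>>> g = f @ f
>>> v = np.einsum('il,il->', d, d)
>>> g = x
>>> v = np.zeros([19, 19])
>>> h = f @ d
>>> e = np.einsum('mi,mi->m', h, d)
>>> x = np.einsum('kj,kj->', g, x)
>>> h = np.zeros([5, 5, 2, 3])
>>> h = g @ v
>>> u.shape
(3, 19)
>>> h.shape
(29, 19)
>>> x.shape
()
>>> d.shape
(3, 5)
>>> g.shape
(29, 19)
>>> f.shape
(3, 3)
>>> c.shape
()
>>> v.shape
(19, 19)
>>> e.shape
(3,)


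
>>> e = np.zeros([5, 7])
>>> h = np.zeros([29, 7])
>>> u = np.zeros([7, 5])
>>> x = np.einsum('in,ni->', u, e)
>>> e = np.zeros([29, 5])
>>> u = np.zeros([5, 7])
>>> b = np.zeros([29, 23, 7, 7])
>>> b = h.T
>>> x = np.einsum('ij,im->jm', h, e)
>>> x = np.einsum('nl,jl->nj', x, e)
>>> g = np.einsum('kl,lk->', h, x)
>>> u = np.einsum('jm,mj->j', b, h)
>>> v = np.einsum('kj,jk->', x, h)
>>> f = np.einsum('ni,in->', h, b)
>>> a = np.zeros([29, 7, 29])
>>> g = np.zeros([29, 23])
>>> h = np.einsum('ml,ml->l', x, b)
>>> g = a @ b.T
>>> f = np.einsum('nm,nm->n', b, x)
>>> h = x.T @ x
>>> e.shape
(29, 5)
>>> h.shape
(29, 29)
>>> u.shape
(7,)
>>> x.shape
(7, 29)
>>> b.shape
(7, 29)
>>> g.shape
(29, 7, 7)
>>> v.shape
()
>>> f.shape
(7,)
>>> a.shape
(29, 7, 29)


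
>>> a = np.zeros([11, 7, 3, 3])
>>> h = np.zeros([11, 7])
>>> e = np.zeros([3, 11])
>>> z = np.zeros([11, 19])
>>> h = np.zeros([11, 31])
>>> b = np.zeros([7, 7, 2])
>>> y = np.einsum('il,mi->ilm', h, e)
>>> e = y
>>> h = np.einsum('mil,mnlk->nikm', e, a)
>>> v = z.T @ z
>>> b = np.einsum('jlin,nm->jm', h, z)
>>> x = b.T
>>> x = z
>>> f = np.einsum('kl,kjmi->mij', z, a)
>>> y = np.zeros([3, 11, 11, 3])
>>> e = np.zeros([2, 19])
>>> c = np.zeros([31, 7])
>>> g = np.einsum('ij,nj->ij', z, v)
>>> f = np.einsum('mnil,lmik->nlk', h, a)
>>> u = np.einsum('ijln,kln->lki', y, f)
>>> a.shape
(11, 7, 3, 3)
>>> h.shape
(7, 31, 3, 11)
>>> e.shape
(2, 19)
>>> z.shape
(11, 19)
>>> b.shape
(7, 19)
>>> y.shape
(3, 11, 11, 3)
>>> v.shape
(19, 19)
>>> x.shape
(11, 19)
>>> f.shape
(31, 11, 3)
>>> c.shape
(31, 7)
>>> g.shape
(11, 19)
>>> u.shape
(11, 31, 3)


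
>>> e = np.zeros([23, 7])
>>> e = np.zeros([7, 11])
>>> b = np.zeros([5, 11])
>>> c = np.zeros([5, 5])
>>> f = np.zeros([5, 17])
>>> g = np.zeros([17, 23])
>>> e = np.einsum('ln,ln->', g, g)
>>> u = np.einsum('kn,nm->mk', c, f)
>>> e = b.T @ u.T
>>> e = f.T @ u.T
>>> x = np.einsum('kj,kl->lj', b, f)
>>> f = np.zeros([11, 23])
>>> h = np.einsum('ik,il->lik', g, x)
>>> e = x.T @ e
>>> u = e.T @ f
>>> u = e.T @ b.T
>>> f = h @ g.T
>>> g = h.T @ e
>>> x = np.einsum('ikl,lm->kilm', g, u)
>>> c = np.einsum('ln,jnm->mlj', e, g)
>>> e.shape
(11, 17)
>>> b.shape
(5, 11)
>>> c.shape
(17, 11, 23)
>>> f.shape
(11, 17, 17)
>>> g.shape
(23, 17, 17)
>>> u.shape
(17, 5)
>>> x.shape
(17, 23, 17, 5)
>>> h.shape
(11, 17, 23)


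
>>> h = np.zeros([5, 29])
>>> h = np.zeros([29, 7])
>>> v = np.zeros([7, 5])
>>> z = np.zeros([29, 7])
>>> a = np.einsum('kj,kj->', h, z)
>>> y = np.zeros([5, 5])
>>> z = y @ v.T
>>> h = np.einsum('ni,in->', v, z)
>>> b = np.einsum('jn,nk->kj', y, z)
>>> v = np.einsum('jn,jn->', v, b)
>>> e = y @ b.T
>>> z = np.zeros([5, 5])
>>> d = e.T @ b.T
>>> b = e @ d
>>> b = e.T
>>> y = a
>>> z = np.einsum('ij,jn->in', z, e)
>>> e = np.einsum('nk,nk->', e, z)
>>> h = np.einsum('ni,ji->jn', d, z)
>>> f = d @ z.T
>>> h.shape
(5, 7)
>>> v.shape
()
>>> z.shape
(5, 7)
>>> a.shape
()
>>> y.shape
()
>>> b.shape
(7, 5)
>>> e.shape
()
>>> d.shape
(7, 7)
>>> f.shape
(7, 5)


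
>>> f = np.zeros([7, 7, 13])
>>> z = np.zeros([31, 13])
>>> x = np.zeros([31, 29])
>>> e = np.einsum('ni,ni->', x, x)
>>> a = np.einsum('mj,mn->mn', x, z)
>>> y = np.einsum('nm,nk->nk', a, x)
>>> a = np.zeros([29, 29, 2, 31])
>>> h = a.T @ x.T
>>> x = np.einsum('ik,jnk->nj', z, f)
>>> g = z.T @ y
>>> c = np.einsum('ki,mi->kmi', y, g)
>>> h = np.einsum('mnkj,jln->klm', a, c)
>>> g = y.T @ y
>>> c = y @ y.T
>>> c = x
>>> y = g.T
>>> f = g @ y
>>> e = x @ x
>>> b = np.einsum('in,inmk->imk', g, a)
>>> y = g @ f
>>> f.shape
(29, 29)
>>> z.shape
(31, 13)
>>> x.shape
(7, 7)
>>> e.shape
(7, 7)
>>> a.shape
(29, 29, 2, 31)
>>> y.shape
(29, 29)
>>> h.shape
(2, 13, 29)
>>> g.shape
(29, 29)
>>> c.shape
(7, 7)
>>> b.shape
(29, 2, 31)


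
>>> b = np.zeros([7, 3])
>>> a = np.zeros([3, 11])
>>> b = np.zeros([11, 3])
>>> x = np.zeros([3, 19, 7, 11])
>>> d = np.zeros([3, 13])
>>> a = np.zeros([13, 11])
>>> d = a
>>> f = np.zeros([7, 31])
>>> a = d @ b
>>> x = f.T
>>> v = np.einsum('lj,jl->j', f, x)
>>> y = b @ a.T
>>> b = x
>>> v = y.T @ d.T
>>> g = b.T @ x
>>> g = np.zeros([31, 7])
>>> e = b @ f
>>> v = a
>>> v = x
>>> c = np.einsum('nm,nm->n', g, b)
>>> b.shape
(31, 7)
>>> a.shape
(13, 3)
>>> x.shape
(31, 7)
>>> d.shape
(13, 11)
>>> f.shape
(7, 31)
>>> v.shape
(31, 7)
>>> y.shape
(11, 13)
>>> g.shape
(31, 7)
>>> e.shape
(31, 31)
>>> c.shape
(31,)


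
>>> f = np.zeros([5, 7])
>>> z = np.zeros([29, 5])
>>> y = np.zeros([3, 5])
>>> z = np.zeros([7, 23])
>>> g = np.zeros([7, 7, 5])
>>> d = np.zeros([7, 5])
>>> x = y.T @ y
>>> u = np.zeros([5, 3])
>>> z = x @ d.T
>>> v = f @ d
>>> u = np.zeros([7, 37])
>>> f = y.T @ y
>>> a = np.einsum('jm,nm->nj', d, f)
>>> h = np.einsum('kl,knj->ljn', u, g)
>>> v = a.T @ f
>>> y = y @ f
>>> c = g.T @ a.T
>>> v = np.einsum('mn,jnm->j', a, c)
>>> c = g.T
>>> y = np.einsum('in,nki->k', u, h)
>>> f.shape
(5, 5)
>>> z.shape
(5, 7)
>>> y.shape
(5,)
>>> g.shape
(7, 7, 5)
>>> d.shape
(7, 5)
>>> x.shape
(5, 5)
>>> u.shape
(7, 37)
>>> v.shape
(5,)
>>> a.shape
(5, 7)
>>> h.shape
(37, 5, 7)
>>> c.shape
(5, 7, 7)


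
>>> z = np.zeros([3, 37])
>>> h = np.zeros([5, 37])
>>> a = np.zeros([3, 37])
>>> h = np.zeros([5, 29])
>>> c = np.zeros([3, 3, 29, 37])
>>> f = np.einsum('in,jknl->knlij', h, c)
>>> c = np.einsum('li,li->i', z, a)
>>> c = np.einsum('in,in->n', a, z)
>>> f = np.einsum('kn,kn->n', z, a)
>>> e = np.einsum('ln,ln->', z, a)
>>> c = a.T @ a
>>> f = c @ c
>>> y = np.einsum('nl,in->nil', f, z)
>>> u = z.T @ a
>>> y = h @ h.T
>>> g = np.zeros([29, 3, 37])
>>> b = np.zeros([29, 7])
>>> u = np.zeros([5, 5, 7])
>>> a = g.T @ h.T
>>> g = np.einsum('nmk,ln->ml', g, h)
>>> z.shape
(3, 37)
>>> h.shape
(5, 29)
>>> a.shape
(37, 3, 5)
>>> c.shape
(37, 37)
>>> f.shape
(37, 37)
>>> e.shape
()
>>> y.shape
(5, 5)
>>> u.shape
(5, 5, 7)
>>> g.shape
(3, 5)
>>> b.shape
(29, 7)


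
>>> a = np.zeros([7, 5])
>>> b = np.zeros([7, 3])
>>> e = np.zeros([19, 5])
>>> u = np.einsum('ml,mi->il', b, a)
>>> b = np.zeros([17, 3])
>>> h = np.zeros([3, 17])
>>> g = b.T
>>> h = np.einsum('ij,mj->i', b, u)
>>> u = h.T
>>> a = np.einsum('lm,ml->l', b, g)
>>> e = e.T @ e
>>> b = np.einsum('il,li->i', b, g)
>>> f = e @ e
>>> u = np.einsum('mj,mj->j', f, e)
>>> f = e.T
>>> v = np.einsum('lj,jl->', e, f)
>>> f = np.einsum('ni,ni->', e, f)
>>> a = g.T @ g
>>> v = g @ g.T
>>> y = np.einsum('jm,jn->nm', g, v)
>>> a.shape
(17, 17)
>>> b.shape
(17,)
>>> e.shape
(5, 5)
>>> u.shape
(5,)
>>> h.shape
(17,)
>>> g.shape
(3, 17)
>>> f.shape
()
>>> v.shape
(3, 3)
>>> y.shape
(3, 17)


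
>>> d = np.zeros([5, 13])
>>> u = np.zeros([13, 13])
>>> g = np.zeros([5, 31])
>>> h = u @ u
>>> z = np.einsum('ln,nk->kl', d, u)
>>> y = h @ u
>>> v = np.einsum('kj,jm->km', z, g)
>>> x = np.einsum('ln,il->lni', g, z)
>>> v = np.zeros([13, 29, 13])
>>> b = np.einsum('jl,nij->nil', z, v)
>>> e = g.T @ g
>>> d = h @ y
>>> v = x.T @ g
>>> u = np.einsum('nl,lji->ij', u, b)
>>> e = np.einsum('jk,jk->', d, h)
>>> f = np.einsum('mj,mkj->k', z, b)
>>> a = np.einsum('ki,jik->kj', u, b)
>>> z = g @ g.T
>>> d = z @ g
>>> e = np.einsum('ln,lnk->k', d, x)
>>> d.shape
(5, 31)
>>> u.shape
(5, 29)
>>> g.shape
(5, 31)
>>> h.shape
(13, 13)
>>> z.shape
(5, 5)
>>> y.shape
(13, 13)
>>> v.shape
(13, 31, 31)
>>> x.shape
(5, 31, 13)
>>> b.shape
(13, 29, 5)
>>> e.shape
(13,)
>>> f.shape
(29,)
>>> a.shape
(5, 13)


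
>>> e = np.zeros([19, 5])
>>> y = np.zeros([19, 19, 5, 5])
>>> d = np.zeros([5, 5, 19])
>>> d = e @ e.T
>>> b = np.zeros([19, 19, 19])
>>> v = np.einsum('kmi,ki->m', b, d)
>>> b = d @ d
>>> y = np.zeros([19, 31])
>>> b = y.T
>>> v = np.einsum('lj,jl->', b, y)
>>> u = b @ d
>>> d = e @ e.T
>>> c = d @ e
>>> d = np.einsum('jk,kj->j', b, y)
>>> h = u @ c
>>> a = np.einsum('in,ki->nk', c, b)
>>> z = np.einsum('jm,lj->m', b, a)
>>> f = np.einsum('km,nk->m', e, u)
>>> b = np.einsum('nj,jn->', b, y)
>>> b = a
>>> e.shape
(19, 5)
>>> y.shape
(19, 31)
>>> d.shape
(31,)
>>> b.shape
(5, 31)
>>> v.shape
()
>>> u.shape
(31, 19)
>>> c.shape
(19, 5)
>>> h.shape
(31, 5)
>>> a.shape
(5, 31)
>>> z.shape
(19,)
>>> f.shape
(5,)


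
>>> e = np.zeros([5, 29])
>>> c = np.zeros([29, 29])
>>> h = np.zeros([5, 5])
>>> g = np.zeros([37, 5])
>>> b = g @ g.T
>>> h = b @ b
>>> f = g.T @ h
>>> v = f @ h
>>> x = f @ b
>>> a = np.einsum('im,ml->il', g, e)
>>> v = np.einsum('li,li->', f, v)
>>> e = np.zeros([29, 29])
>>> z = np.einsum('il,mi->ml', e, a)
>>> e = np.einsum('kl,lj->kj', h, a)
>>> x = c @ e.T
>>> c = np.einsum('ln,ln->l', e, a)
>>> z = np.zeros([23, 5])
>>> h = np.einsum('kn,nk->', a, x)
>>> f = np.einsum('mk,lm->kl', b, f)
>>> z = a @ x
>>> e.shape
(37, 29)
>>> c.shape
(37,)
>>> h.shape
()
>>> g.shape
(37, 5)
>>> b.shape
(37, 37)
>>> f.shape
(37, 5)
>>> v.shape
()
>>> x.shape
(29, 37)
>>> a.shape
(37, 29)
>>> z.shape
(37, 37)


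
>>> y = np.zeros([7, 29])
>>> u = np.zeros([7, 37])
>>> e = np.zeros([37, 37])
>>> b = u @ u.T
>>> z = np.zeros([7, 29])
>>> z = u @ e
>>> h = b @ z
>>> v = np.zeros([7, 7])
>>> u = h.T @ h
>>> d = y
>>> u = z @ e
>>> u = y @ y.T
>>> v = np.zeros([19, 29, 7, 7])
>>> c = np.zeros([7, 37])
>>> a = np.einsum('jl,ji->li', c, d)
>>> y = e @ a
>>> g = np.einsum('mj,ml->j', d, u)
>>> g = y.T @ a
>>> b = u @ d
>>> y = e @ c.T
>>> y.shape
(37, 7)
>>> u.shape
(7, 7)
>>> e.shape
(37, 37)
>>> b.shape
(7, 29)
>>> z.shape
(7, 37)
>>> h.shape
(7, 37)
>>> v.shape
(19, 29, 7, 7)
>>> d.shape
(7, 29)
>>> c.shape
(7, 37)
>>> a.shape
(37, 29)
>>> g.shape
(29, 29)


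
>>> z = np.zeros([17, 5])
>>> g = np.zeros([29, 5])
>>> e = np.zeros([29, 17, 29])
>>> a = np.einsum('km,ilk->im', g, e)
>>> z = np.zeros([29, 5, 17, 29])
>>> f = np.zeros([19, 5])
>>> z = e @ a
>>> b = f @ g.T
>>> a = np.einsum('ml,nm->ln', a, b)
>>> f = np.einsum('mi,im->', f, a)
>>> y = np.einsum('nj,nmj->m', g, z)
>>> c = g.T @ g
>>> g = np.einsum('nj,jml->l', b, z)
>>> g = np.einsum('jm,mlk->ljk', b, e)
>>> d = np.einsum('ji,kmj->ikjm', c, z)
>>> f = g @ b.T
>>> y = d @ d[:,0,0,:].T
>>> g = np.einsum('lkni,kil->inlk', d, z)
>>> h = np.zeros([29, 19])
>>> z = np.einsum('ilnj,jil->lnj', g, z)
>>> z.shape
(5, 5, 29)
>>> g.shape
(17, 5, 5, 29)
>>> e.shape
(29, 17, 29)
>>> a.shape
(5, 19)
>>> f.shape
(17, 19, 19)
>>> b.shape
(19, 29)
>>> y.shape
(5, 29, 5, 5)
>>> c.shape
(5, 5)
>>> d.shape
(5, 29, 5, 17)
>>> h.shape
(29, 19)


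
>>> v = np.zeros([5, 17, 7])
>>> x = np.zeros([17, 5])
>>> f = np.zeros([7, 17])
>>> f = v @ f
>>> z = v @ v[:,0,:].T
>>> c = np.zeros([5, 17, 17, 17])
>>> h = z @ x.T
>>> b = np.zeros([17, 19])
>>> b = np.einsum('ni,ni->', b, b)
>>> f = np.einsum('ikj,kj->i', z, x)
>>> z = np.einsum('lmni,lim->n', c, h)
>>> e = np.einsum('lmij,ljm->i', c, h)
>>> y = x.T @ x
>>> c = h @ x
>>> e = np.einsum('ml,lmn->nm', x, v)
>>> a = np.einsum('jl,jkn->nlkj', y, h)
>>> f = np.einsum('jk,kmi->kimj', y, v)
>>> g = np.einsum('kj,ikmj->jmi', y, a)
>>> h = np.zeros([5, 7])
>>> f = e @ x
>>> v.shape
(5, 17, 7)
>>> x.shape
(17, 5)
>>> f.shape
(7, 5)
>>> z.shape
(17,)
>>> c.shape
(5, 17, 5)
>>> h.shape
(5, 7)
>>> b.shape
()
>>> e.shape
(7, 17)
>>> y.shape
(5, 5)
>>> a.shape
(17, 5, 17, 5)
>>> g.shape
(5, 17, 17)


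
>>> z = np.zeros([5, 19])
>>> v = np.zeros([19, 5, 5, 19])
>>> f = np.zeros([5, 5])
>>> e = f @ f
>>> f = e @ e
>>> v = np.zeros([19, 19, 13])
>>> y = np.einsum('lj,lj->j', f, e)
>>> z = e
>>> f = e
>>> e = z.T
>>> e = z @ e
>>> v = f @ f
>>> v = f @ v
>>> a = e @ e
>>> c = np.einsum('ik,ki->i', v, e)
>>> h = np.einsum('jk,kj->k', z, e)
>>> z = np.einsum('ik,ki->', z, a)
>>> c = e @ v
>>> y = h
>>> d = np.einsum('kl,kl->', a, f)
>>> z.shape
()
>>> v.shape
(5, 5)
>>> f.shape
(5, 5)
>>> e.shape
(5, 5)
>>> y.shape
(5,)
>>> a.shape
(5, 5)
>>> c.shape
(5, 5)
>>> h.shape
(5,)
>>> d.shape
()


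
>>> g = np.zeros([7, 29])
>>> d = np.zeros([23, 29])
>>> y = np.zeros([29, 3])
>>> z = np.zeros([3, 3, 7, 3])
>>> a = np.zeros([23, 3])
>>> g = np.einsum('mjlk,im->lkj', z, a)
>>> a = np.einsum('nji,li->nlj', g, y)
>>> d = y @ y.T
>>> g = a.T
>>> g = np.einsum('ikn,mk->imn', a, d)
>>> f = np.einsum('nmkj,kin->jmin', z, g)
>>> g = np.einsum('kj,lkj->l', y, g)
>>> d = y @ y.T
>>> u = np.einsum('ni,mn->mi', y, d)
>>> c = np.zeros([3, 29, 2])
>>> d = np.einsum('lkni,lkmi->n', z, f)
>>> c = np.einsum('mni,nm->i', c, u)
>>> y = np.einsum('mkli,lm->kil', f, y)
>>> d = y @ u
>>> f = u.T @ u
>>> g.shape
(7,)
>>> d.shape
(3, 3, 3)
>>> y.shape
(3, 3, 29)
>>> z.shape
(3, 3, 7, 3)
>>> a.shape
(7, 29, 3)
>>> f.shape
(3, 3)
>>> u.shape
(29, 3)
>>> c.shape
(2,)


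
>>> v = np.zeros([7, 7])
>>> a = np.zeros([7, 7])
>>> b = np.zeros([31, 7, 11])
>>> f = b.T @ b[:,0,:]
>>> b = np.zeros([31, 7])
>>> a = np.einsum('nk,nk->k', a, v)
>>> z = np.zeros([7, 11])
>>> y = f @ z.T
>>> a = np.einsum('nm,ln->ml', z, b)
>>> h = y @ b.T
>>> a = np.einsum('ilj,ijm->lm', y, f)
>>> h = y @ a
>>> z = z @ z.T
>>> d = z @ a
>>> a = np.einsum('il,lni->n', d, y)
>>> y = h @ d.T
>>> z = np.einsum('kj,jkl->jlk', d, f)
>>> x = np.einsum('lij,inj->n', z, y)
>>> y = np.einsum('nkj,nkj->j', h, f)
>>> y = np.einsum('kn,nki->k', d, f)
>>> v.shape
(7, 7)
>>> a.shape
(7,)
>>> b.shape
(31, 7)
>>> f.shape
(11, 7, 11)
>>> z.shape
(11, 11, 7)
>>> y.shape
(7,)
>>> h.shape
(11, 7, 11)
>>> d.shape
(7, 11)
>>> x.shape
(7,)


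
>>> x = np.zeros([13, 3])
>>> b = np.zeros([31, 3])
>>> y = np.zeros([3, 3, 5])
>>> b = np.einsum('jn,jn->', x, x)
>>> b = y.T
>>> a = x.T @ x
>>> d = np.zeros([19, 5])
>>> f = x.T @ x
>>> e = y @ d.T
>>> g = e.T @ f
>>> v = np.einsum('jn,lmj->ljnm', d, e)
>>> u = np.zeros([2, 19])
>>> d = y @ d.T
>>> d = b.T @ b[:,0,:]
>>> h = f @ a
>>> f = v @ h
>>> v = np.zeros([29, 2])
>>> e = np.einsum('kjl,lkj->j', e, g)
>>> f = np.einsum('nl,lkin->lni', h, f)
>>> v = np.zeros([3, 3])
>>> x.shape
(13, 3)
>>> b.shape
(5, 3, 3)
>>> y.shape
(3, 3, 5)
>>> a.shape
(3, 3)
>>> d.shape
(3, 3, 3)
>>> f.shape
(3, 3, 5)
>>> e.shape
(3,)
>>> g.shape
(19, 3, 3)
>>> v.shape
(3, 3)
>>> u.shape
(2, 19)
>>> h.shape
(3, 3)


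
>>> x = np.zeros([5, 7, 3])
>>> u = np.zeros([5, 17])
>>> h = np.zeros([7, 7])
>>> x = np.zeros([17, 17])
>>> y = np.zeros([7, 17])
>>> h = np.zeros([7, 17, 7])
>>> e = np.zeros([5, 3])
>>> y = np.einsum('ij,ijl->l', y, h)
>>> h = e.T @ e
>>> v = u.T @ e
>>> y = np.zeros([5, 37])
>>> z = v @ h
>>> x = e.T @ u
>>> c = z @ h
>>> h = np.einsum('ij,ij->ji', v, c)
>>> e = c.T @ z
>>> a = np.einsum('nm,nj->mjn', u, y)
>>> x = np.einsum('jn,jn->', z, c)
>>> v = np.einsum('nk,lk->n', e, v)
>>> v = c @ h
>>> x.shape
()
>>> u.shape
(5, 17)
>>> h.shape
(3, 17)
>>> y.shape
(5, 37)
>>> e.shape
(3, 3)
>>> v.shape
(17, 17)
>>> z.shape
(17, 3)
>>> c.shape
(17, 3)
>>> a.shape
(17, 37, 5)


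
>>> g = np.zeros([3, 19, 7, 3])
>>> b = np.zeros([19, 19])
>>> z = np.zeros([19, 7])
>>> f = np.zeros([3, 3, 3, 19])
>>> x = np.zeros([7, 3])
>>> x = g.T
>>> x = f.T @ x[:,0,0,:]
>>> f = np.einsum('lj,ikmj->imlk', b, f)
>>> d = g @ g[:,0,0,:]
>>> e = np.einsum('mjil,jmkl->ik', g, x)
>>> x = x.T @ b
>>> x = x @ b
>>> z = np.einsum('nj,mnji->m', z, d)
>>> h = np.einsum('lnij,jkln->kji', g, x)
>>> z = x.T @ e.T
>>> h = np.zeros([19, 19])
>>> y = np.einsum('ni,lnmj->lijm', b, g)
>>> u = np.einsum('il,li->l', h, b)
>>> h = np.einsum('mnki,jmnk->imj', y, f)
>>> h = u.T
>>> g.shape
(3, 19, 7, 3)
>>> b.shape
(19, 19)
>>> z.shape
(19, 3, 3, 7)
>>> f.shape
(3, 3, 19, 3)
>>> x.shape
(3, 3, 3, 19)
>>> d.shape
(3, 19, 7, 3)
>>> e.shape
(7, 3)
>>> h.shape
(19,)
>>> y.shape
(3, 19, 3, 7)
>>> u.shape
(19,)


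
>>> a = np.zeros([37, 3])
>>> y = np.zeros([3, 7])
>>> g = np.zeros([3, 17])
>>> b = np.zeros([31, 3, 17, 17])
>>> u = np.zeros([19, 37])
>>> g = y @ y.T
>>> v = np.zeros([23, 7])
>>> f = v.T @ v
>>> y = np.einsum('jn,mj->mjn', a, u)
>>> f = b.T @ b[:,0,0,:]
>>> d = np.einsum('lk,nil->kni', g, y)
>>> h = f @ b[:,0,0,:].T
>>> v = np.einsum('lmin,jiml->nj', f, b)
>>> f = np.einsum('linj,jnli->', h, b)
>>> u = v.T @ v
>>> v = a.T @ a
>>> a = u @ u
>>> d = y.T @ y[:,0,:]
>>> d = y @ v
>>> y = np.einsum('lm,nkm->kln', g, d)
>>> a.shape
(31, 31)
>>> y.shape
(37, 3, 19)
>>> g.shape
(3, 3)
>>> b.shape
(31, 3, 17, 17)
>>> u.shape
(31, 31)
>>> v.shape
(3, 3)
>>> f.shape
()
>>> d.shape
(19, 37, 3)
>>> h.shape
(17, 17, 3, 31)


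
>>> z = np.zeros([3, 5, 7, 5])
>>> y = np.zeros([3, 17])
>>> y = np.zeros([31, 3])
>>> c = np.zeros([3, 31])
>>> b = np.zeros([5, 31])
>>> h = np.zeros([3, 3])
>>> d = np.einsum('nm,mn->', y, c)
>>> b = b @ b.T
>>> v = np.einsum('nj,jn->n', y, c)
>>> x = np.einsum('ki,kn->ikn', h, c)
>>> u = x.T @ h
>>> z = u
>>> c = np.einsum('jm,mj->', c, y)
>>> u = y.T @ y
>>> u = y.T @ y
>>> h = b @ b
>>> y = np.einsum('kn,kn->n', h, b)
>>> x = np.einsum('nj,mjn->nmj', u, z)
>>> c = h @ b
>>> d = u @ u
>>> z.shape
(31, 3, 3)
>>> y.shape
(5,)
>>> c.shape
(5, 5)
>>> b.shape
(5, 5)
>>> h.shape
(5, 5)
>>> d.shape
(3, 3)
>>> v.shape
(31,)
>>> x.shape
(3, 31, 3)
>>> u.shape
(3, 3)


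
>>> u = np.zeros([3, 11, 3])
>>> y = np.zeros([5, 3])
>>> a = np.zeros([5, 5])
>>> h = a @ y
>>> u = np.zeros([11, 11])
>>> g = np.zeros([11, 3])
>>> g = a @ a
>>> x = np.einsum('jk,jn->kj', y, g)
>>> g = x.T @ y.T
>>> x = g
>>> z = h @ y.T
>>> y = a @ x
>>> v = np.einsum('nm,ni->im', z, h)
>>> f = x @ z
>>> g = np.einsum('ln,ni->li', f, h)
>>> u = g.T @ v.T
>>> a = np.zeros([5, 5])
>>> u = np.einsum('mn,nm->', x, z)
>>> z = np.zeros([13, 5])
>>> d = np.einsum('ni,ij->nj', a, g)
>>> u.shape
()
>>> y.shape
(5, 5)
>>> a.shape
(5, 5)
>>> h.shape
(5, 3)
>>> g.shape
(5, 3)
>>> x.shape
(5, 5)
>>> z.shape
(13, 5)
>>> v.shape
(3, 5)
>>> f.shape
(5, 5)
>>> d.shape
(5, 3)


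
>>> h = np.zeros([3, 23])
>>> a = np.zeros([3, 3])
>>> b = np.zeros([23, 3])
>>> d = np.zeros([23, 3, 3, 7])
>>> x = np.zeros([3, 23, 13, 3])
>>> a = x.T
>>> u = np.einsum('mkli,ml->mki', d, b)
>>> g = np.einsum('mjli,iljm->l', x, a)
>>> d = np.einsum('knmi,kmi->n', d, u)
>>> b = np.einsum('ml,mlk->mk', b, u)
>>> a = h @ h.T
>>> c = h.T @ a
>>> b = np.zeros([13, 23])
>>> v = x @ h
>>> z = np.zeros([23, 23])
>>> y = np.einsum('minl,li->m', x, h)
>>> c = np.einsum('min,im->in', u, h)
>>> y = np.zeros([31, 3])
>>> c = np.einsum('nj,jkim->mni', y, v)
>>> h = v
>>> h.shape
(3, 23, 13, 23)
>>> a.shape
(3, 3)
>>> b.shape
(13, 23)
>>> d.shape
(3,)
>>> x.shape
(3, 23, 13, 3)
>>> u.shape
(23, 3, 7)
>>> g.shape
(13,)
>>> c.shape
(23, 31, 13)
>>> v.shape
(3, 23, 13, 23)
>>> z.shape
(23, 23)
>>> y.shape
(31, 3)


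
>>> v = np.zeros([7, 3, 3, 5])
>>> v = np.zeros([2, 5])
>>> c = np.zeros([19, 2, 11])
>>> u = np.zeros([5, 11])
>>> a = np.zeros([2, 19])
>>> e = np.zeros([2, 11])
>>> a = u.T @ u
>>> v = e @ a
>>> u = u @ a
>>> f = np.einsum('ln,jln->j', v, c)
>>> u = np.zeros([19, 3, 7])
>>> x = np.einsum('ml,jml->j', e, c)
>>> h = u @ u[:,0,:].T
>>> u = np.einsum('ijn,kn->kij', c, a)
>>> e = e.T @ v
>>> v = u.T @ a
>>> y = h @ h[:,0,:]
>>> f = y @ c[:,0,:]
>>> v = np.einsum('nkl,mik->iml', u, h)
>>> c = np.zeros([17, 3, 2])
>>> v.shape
(3, 19, 2)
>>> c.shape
(17, 3, 2)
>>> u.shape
(11, 19, 2)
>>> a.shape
(11, 11)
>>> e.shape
(11, 11)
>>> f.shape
(19, 3, 11)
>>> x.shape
(19,)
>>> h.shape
(19, 3, 19)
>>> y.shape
(19, 3, 19)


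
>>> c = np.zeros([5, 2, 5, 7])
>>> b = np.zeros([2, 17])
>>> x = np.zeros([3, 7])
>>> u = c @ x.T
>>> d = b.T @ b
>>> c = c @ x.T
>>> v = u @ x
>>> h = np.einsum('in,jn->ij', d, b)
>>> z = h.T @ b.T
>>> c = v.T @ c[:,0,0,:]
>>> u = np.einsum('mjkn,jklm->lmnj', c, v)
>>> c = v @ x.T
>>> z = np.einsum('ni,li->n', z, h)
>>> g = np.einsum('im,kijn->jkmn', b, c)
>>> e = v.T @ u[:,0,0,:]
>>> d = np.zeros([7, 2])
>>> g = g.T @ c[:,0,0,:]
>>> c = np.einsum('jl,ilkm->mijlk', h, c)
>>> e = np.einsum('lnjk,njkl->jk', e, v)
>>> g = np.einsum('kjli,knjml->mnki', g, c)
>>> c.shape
(3, 5, 17, 2, 5)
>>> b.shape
(2, 17)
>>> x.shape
(3, 7)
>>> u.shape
(5, 7, 3, 5)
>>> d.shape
(7, 2)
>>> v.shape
(5, 2, 5, 7)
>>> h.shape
(17, 2)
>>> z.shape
(2,)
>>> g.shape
(2, 5, 3, 3)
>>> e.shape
(2, 5)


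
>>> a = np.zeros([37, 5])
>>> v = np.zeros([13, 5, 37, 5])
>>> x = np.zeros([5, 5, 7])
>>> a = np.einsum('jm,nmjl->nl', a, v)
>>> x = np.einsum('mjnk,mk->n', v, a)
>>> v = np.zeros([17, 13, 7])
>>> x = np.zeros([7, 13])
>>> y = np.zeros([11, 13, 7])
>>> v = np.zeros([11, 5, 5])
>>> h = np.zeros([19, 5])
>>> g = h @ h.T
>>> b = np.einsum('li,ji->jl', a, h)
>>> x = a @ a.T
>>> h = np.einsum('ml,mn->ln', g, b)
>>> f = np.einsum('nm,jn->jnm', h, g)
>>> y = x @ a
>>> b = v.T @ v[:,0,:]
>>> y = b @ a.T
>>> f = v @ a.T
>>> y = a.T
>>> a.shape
(13, 5)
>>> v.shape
(11, 5, 5)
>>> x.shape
(13, 13)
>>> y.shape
(5, 13)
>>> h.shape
(19, 13)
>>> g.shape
(19, 19)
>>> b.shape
(5, 5, 5)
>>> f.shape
(11, 5, 13)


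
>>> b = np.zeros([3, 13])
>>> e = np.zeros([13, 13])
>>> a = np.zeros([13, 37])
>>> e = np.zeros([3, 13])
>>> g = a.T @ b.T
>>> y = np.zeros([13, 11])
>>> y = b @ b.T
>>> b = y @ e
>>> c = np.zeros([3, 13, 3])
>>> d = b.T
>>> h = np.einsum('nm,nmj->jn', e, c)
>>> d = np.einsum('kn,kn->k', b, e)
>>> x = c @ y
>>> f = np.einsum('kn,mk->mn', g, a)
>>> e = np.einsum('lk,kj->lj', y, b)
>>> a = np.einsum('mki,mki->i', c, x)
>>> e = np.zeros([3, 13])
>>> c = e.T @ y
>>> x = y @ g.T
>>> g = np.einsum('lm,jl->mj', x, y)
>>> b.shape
(3, 13)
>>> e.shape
(3, 13)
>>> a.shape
(3,)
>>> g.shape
(37, 3)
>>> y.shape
(3, 3)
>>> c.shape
(13, 3)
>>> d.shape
(3,)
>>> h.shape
(3, 3)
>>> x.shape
(3, 37)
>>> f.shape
(13, 3)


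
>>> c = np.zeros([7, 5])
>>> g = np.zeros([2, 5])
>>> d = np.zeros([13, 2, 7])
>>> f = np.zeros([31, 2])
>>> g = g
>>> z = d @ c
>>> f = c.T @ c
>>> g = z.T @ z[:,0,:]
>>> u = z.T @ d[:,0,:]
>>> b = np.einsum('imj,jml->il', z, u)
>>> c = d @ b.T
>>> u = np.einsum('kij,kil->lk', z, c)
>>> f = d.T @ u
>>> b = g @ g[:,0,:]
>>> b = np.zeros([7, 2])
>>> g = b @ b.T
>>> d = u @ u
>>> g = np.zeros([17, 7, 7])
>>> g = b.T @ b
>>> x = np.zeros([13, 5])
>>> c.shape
(13, 2, 13)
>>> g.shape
(2, 2)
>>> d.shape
(13, 13)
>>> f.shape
(7, 2, 13)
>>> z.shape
(13, 2, 5)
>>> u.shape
(13, 13)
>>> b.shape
(7, 2)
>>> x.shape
(13, 5)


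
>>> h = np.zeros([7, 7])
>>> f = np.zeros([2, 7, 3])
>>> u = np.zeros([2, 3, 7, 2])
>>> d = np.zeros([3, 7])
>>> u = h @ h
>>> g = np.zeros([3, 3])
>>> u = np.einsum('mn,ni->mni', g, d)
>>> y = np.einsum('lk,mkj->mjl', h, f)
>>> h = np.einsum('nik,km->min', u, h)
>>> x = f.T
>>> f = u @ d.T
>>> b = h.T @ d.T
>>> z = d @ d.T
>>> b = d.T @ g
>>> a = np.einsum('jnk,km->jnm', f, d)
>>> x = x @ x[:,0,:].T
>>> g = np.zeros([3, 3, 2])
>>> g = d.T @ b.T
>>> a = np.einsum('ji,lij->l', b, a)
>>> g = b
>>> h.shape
(7, 3, 3)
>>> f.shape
(3, 3, 3)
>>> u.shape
(3, 3, 7)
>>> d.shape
(3, 7)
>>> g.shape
(7, 3)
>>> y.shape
(2, 3, 7)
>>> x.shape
(3, 7, 3)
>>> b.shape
(7, 3)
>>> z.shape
(3, 3)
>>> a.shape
(3,)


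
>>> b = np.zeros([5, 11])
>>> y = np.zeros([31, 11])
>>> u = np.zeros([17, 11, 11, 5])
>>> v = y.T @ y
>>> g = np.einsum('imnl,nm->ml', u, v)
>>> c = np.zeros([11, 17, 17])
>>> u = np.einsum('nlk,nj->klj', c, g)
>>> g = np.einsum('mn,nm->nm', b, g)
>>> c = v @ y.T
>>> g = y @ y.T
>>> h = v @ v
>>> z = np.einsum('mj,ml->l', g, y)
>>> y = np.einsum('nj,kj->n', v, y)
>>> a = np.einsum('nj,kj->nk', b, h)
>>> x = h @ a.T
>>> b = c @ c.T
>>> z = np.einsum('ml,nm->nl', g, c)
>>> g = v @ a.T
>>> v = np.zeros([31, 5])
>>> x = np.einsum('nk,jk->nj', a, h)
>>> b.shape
(11, 11)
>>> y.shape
(11,)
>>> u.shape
(17, 17, 5)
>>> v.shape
(31, 5)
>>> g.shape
(11, 5)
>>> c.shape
(11, 31)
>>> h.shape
(11, 11)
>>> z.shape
(11, 31)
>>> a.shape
(5, 11)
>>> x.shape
(5, 11)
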